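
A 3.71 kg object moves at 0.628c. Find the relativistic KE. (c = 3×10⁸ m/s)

γ = 1/√(1 - 0.628²) = 1.285
γ - 1 = 0.2850
KE = (γ-1)mc² = 0.2850 × 3.71 × (3×10⁸)² = 9.516×10¹⁶ J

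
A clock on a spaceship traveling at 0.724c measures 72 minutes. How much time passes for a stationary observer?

Proper time Δt₀ = 72 minutes
γ = 1/√(1 - 0.724²) = 1.450
Δt = γΔt₀ = 1.450 × 72 = 104.4 minutes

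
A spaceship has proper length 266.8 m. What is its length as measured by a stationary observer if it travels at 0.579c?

Proper length L₀ = 266.8 m
γ = 1/√(1 - 0.579²) = 1.2265
L = L₀/γ = 266.8/1.2265 = 217.5 m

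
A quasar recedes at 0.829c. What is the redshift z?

β = 0.829
(1+β)/(1-β) = 1.829/0.171 = 10.696
√(10.696) = 3.270
z = 3.270 - 1 = 2.270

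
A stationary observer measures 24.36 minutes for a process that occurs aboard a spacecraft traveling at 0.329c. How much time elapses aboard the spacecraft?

Dilated time Δt = 24.36 minutes
γ = 1/√(1 - 0.329²) = 1.059
Δt₀ = Δt/γ = 24.36/1.059 = 23.00 minutes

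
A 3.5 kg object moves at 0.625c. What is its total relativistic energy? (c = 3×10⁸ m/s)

γ = 1/√(1 - 0.625²) = 1.281
mc² = 3.5 × (3×10⁸)² = 3.150×10¹⁷ J
E = γmc² = 1.281 × 3.150×10¹⁷ = 4.035×10¹⁷ J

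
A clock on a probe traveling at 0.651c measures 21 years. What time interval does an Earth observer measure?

Proper time Δt₀ = 21 years
γ = 1/√(1 - 0.651²) = 1.3174
Δt = γΔt₀ = 1.3174 × 21 = 27.67 years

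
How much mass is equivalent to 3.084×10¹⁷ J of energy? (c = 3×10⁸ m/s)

From E = mc², we get m = E/c²
c² = (3×10⁸)² = 9×10¹⁶ m²/s²
m = 3.084×10¹⁷ / 9×10¹⁶ = 3.427 kg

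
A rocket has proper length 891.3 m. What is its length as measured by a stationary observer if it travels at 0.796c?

Proper length L₀ = 891.3 m
γ = 1/√(1 - 0.796²) = 1.652
L = L₀/γ = 891.3/1.652 = 539.5 m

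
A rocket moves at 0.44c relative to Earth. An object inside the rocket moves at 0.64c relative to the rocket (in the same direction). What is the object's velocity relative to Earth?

u = (u' + v)/(1 + u'v/c²)
Numerator: 0.64 + 0.44 = 1.08
Denominator: 1 + 0.2816 = 1.2816
u = 1.08/1.2816 = 0.8427c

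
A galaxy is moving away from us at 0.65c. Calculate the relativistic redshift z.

β = 0.65
(1+β)/(1-β) = 1.65/0.35 = 4.714
√(4.714) = 2.171
z = 2.171 - 1 = 1.171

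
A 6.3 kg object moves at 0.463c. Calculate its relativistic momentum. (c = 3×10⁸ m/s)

γ = 1/√(1 - 0.463²) = 1.1282
v = 0.463 × 3×10⁸ = 1.389×10⁸ m/s
p = γmv = 1.1282 × 6.3 × 1.389×10⁸ = 9.873×10⁸ kg·m/s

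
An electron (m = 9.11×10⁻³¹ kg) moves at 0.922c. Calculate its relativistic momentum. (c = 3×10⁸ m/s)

γ = 1/√(1 - 0.922²) = 2.5827
v = 0.922 × 3×10⁸ = 2.766×10⁸ m/s
p = γmv = 2.5827 × 9.11×10⁻³¹ × 2.766×10⁸ = 6.508×10⁻²² kg·m/s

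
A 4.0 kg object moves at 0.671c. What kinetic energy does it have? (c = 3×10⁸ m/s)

γ = 1/√(1 - 0.671²) = 1.3487
γ - 1 = 0.3487
KE = (γ-1)mc² = 0.3487 × 4.0 × (3×10⁸)² = 1.255×10¹⁷ J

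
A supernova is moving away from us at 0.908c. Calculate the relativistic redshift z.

β = 0.908
(1+β)/(1-β) = 1.908/0.092 = 20.74
√(20.74) = 4.554
z = 4.554 - 1 = 3.554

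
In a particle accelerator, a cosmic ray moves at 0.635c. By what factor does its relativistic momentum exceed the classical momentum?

p_rel = γmv, p_class = mv
Ratio = γ = 1/√(1 - 0.635²)
= 1/√(0.596775) = 1.294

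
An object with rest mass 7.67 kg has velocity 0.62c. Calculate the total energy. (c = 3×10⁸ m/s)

γ = 1/√(1 - 0.62²) = 1.2745
mc² = 7.67 × (3×10⁸)² = 6.903×10¹⁷ J
E = γmc² = 1.2745 × 6.903×10¹⁷ = 8.798×10¹⁷ J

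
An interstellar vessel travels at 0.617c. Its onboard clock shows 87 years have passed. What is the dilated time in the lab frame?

Proper time Δt₀ = 87 years
γ = 1/√(1 - 0.617²) = 1.271
Δt = γΔt₀ = 1.271 × 87 = 110.6 years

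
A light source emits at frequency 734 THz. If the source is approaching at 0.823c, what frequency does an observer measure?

β = v/c = 0.823
(1+β)/(1-β) = 1.823/0.177 = 10.2994
Doppler factor = √(10.2994) = 3.2093
f_obs = 734 × 3.2093 = 2356 THz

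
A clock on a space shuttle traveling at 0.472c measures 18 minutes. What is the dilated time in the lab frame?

Proper time Δt₀ = 18 minutes
γ = 1/√(1 - 0.472²) = 1.1343
Δt = γΔt₀ = 1.1343 × 18 = 20.42 minutes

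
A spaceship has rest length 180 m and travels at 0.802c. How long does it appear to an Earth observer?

Proper length L₀ = 180 m
γ = 1/√(1 - 0.802²) = 1.674
L = L₀/γ = 180/1.674 = 107.5 m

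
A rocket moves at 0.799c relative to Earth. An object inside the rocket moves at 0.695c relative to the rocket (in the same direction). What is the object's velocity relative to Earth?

u = (u' + v)/(1 + u'v/c²)
Numerator: 0.695 + 0.799 = 1.494
Denominator: 1 + 0.555305 = 1.555305
u = 1.494/1.555305 = 0.9606c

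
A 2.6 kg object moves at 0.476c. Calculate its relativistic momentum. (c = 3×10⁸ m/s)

γ = 1/√(1 - 0.476²) = 1.1371
v = 0.476 × 3×10⁸ = 1.428×10⁸ m/s
p = γmv = 1.1371 × 2.6 × 1.428×10⁸ = 4.222×10⁸ kg·m/s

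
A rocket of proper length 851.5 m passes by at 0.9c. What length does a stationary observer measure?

Proper length L₀ = 851.5 m
γ = 1/√(1 - 0.9²) = 2.294
L = L₀/γ = 851.5/2.294 = 371.2 m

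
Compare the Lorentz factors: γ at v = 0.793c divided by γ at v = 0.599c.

γ₁ = 1/√(1 - 0.793²) = 1.641
γ₂ = 1/√(1 - 0.599²) = 1.249
γ₁/γ₂ = 1.641/1.249 = 1.314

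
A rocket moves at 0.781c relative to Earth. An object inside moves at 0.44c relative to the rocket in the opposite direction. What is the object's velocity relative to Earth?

Object's velocity in rocket frame is u' = -0.44c
u = (u' + v)/(1 + u'v/c²) = (v - 0.44)/(1 - 0.44·v/c²)
Numerator: 0.781 - 0.44 = 0.341
Denominator: 1 - 0.34364 = 0.65636
u = 0.341/0.65636 = 0.5195c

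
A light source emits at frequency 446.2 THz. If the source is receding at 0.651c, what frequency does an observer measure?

β = v/c = 0.651
(1-β)/(1+β) = 0.349/1.651 = 0.21139
Doppler factor = √(0.21139) = 0.45977
f_obs = 446.2 × 0.45977 = 205.1 THz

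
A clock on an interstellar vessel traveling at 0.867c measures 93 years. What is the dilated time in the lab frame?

Proper time Δt₀ = 93 years
γ = 1/√(1 - 0.867²) = 2.0068
Δt = γΔt₀ = 2.0068 × 93 = 186.6 years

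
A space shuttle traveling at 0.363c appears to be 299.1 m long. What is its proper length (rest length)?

Contracted length L = 299.1 m
γ = 1/√(1 - 0.363²) = 1.0732
L₀ = γL = 1.0732 × 299.1 = 321.0 m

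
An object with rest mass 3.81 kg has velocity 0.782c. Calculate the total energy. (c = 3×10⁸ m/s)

γ = 1/√(1 - 0.782²) = 1.60442
mc² = 3.81 × (3×10⁸)² = 3.429×10¹⁷ J
E = γmc² = 1.60442 × 3.429×10¹⁷ = 5.502×10¹⁷ J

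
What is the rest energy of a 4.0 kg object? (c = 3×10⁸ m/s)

c² = (3×10⁸)² = 9.000×10¹⁶ m²/s²
E₀ = mc² = 4.0 × 9.000×10¹⁶ = 3.600×10¹⁷ J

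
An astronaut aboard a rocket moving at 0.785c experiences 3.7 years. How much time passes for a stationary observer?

Proper time Δt₀ = 3.7 years
γ = 1/√(1 - 0.785²) = 1.6142
Δt = γΔt₀ = 1.6142 × 3.7 = 5.973 years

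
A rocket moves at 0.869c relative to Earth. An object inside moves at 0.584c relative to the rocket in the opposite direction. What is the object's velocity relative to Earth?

Object's velocity in rocket frame is u' = -0.584c
u = (u' + v)/(1 + u'v/c²) = (v - 0.584)/(1 - 0.584·v/c²)
Numerator: 0.869 - 0.584 = 0.285
Denominator: 1 - 0.507496 = 0.492504
u = 0.285/0.492504 = 0.5787c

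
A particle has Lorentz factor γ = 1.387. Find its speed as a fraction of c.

From γ = 1/√(1 - v²/c²):
1/γ² = 1/1.387² = 0.5198
v²/c² = 1 - 0.5198 = 0.4802
v/c = √(0.4802) = 0.6930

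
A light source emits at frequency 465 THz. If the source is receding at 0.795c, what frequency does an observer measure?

β = v/c = 0.795
(1-β)/(1+β) = 0.205/1.795 = 0.1142
Doppler factor = √(0.1142) = 0.3379
f_obs = 465 × 0.3379 = 157.1 THz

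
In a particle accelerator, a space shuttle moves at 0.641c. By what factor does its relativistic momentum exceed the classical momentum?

p_rel = γmv, p_class = mv
Ratio = γ = 1/√(1 - 0.641²)
= 1/√(0.589119) = 1.303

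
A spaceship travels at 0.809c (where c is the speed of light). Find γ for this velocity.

v/c = 0.809, so (v/c)² = 0.654481
1 - (v/c)² = 0.345519
γ = 1/√(0.345519) = 1.701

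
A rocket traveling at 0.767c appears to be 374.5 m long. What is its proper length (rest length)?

Contracted length L = 374.5 m
γ = 1/√(1 - 0.767²) = 1.5585
L₀ = γL = 1.5585 × 374.5 = 583.7 m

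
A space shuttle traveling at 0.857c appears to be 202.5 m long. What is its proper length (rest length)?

Contracted length L = 202.5 m
γ = 1/√(1 - 0.857²) = 1.9406
L₀ = γL = 1.9406 × 202.5 = 393.0 m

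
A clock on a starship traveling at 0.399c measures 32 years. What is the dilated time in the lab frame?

Proper time Δt₀ = 32 years
γ = 1/√(1 - 0.399²) = 1.0906
Δt = γΔt₀ = 1.0906 × 32 = 34.90 years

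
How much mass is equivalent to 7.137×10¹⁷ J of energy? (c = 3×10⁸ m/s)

From E = mc², we get m = E/c²
c² = (3×10⁸)² = 9×10¹⁶ m²/s²
m = 7.137×10¹⁷ / 9×10¹⁶ = 7.930 kg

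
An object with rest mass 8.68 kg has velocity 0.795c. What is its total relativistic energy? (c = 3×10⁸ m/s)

γ = 1/√(1 - 0.795²) = 1.649
mc² = 8.68 × (3×10⁸)² = 7.812×10¹⁷ J
E = γmc² = 1.649 × 7.812×10¹⁷ = 1.288×10¹⁸ J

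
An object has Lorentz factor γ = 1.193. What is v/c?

From γ = 1/√(1 - v²/c²):
1/γ² = 1/1.193² = 0.7026
v²/c² = 1 - 0.7026 = 0.2974
v/c = √(0.2974) = 0.5453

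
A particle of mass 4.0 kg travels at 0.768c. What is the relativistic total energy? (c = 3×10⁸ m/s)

γ = 1/√(1 - 0.768²) = 1.5614
mc² = 4.0 × (3×10⁸)² = 3.600×10¹⁷ J
E = γmc² = 1.5614 × 3.600×10¹⁷ = 5.621×10¹⁷ J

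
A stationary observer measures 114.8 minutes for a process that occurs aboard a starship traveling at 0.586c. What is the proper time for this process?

Dilated time Δt = 114.8 minutes
γ = 1/√(1 - 0.586²) = 1.2341
Δt₀ = Δt/γ = 114.8/1.2341 = 93.02 minutes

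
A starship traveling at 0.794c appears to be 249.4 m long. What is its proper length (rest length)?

Contracted length L = 249.4 m
γ = 1/√(1 - 0.794²) = 1.645
L₀ = γL = 1.645 × 249.4 = 410.3 m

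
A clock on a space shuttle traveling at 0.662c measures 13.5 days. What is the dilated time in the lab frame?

Proper time Δt₀ = 13.5 days
γ = 1/√(1 - 0.662²) = 1.334
Δt = γΔt₀ = 1.334 × 13.5 = 18.01 days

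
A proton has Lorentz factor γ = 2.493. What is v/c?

From γ = 1/√(1 - v²/c²):
1/γ² = 1/2.493² = 0.1609
v²/c² = 1 - 0.1609 = 0.8391
v/c = √(0.8391) = 0.9160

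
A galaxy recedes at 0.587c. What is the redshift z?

β = 0.587
(1+β)/(1-β) = 1.587/0.413 = 3.8426
√(3.8426) = 1.9603
z = 1.9603 - 1 = 0.9603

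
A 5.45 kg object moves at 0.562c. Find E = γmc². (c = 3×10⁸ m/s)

γ = 1/√(1 - 0.562²) = 1.209
mc² = 5.45 × (3×10⁸)² = 4.905×10¹⁷ J
E = γmc² = 1.209 × 4.905×10¹⁷ = 5.930×10¹⁷ J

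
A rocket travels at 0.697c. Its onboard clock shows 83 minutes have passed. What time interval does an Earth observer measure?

Proper time Δt₀ = 83 minutes
γ = 1/√(1 - 0.697²) = 1.39456
Δt = γΔt₀ = 1.39456 × 83 = 115.7 minutes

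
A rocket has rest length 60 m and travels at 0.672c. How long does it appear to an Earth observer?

Proper length L₀ = 60 m
γ = 1/√(1 - 0.672²) = 1.3503
L = L₀/γ = 60/1.3503 = 44.43 m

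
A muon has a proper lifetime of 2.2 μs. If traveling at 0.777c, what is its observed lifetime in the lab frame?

Proper lifetime τ₀ = 2.2 μs
γ = 1/√(1 - 0.777²) = 1.5886
τ = γτ₀ = 1.5886 × 2.2 μs = 3.495 μs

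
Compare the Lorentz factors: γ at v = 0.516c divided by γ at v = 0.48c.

γ₁ = 1/√(1 - 0.516²) = 1.167
γ₂ = 1/√(1 - 0.48²) = 1.140
γ₁/γ₂ = 1.167/1.140 = 1.024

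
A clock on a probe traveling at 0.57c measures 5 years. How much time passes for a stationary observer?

Proper time Δt₀ = 5 years
γ = 1/√(1 - 0.57²) = 1.217
Δt = γΔt₀ = 1.217 × 5 = 6.085 years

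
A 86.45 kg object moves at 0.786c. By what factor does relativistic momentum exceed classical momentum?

p_rel = γmv, p_class = mv
Ratio = γ = 1/√(1 - 0.786²) = 1.618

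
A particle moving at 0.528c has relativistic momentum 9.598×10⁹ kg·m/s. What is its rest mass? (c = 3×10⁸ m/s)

γ = 1/√(1 - 0.528²) = 1.1775
v = 0.528 × 3×10⁸ = 1.584×10⁸ m/s
m = p/(γv) = 9.598×10⁹/(1.1775 × 1.584×10⁸) = 51.46 kg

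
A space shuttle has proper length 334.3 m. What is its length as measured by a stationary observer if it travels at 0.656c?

Proper length L₀ = 334.3 m
γ = 1/√(1 - 0.656²) = 1.325
L = L₀/γ = 334.3/1.325 = 252.3 m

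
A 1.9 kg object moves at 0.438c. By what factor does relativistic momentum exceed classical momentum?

p_rel = γmv, p_class = mv
Ratio = γ = 1/√(1 - 0.438²) = 1.112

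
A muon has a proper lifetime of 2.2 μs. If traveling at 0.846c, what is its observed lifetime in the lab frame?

Proper lifetime τ₀ = 2.2 μs
γ = 1/√(1 - 0.846²) = 1.8755
τ = γτ₀ = 1.8755 × 2.2 μs = 4.126 μs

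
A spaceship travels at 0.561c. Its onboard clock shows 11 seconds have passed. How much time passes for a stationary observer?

Proper time Δt₀ = 11 seconds
γ = 1/√(1 - 0.561²) = 1.208
Δt = γΔt₀ = 1.208 × 11 = 13.29 seconds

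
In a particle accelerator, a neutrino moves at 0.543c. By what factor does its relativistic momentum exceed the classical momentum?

p_rel = γmv, p_class = mv
Ratio = γ = 1/√(1 - 0.543²)
= 1/√(0.705151) = 1.191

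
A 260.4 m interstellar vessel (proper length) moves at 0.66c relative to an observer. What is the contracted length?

Proper length L₀ = 260.4 m
γ = 1/√(1 - 0.66²) = 1.331
L = L₀/γ = 260.4/1.331 = 195.6 m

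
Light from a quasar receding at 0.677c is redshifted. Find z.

β = 0.677
(1+β)/(1-β) = 1.677/0.323 = 5.192
√(5.192) = 2.279
z = 2.279 - 1 = 1.279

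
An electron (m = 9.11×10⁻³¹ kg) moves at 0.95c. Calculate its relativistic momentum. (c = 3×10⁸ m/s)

γ = 1/√(1 - 0.95²) = 3.2026
v = 0.95 × 3×10⁸ = 2.850×10⁸ m/s
p = γmv = 3.2026 × 9.11×10⁻³¹ × 2.850×10⁸ = 8.315×10⁻²² kg·m/s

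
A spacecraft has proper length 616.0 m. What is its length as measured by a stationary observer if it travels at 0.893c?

Proper length L₀ = 616.0 m
γ = 1/√(1 - 0.893²) = 2.222
L = L₀/γ = 616.0/2.222 = 277.2 m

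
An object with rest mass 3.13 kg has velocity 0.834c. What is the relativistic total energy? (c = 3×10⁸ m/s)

γ = 1/√(1 - 0.834²) = 1.81237
mc² = 3.13 × (3×10⁸)² = 2.817×10¹⁷ J
E = γmc² = 1.81237 × 2.817×10¹⁷ = 5.105×10¹⁷ J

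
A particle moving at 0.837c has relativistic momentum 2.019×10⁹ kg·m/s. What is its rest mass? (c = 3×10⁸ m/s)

γ = 1/√(1 - 0.837²) = 1.8275
v = 0.837 × 3×10⁸ = 2.511×10⁸ m/s
m = p/(γv) = 2.019×10⁹/(1.8275 × 2.511×10⁸) = 4.400 kg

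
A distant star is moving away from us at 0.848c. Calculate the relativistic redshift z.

β = 0.848
(1+β)/(1-β) = 1.848/0.152 = 12.16
√(12.16) = 3.487
z = 3.487 - 1 = 2.487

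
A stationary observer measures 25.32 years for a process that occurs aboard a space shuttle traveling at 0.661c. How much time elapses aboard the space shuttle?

Dilated time Δt = 25.32 years
γ = 1/√(1 - 0.661²) = 1.3326
Δt₀ = Δt/γ = 25.32/1.3326 = 19.00 years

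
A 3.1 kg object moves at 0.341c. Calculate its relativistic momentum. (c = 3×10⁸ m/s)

γ = 1/√(1 - 0.341²) = 1.063758
v = 0.341 × 3×10⁸ = 1.023×10⁸ m/s
p = γmv = 1.063758 × 3.1 × 1.023×10⁸ = 3.373×10⁸ kg·m/s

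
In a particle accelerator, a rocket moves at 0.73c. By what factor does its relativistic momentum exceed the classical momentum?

p_rel = γmv, p_class = mv
Ratio = γ = 1/√(1 - 0.73²)
= 1/√(0.4671) = 1.463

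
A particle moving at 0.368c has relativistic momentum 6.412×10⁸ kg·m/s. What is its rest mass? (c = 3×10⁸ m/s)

γ = 1/√(1 - 0.368²) = 1.0755
v = 0.368 × 3×10⁸ = 1.104×10⁸ m/s
m = p/(γv) = 6.412×10⁸/(1.0755 × 1.104×10⁸) = 5.400 kg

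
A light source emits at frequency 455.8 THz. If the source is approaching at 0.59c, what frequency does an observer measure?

β = v/c = 0.59
(1+β)/(1-β) = 1.59/0.41 = 3.878
Doppler factor = √(3.878) = 1.9693
f_obs = 455.8 × 1.9693 = 897.6 THz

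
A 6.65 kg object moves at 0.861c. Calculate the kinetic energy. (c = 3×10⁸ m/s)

γ = 1/√(1 - 0.861²) = 1.96616
γ - 1 = 0.96616
KE = (γ-1)mc² = 0.96616 × 6.65 × (3×10⁸)² = 5.782×10¹⁷ J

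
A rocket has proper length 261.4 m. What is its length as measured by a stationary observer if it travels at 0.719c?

Proper length L₀ = 261.4 m
γ = 1/√(1 - 0.719²) = 1.439
L = L₀/γ = 261.4/1.439 = 181.7 m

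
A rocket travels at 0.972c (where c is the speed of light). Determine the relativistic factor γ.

v/c = 0.972, so (v/c)² = 0.944784
1 - (v/c)² = 0.055216
γ = 1/√(0.055216) = 4.256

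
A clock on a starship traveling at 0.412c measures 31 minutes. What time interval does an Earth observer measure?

Proper time Δt₀ = 31 minutes
γ = 1/√(1 - 0.412²) = 1.0975
Δt = γΔt₀ = 1.0975 × 31 = 34.02 minutes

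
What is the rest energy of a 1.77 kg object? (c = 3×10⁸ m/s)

c² = (3×10⁸)² = 9.000×10¹⁶ m²/s²
E₀ = mc² = 1.77 × 9.000×10¹⁶ = 1.593×10¹⁷ J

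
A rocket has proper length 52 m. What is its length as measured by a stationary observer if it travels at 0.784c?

Proper length L₀ = 52 m
γ = 1/√(1 - 0.784²) = 1.611
L = L₀/γ = 52/1.611 = 32.28 m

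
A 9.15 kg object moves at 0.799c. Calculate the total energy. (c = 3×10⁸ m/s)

γ = 1/√(1 - 0.799²) = 1.663
mc² = 9.15 × (3×10⁸)² = 8.235×10¹⁷ J
E = γmc² = 1.663 × 8.235×10¹⁷ = 1.369×10¹⁸ J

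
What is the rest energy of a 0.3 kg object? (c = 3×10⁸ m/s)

c² = (3×10⁸)² = 9.000×10¹⁶ m²/s²
E₀ = mc² = 0.3 × 9.000×10¹⁶ = 2.700×10¹⁶ J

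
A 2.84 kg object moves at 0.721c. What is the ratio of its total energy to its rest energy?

E = γmc², E₀ = mc²
E/E₀ = γ = 1/√(1 - 0.721²) = 1.443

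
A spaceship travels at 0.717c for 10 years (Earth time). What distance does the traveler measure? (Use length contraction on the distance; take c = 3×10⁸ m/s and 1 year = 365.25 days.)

Earth distance: d = v × t = 0.717c × 10 yr = 6.7880×10¹⁶ m
γ = 1.4346
d' = d/γ = 6.7880×10¹⁶/1.4346 = 4.732×10¹⁶ m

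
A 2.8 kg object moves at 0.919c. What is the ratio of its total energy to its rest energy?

E = γmc², E₀ = mc²
E/E₀ = γ = 1/√(1 - 0.919²) = 2.536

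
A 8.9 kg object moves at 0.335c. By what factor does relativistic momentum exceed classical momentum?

p_rel = γmv, p_class = mv
Ratio = γ = 1/√(1 - 0.335²) = 1.061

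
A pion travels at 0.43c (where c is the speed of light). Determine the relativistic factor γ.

v/c = 0.43, so (v/c)² = 0.1849
1 - (v/c)² = 0.8151
γ = 1/√(0.8151) = 1.108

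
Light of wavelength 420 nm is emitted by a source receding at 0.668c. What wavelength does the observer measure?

β = 0.668
Wavelength Doppler factor = √(1.668/0.332) = √(5.024) = 2.2414
λ_obs = 420 × 2.2414 = 941.4 nm (redshift)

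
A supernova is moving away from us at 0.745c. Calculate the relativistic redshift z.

β = 0.745
(1+β)/(1-β) = 1.745/0.255 = 6.843
√(6.843) = 2.616
z = 2.616 - 1 = 1.616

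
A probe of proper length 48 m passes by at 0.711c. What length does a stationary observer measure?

Proper length L₀ = 48 m
γ = 1/√(1 - 0.711²) = 1.4221
L = L₀/γ = 48/1.4221 = 33.75 m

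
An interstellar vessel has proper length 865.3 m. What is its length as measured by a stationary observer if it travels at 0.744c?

Proper length L₀ = 865.3 m
γ = 1/√(1 - 0.744²) = 1.4966
L = L₀/γ = 865.3/1.4966 = 578.2 m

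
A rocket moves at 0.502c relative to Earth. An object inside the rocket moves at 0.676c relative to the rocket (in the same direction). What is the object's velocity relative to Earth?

u = (u' + v)/(1 + u'v/c²)
Numerator: 0.676 + 0.502 = 1.178
Denominator: 1 + 0.339352 = 1.339352
u = 1.178/1.339352 = 0.8795c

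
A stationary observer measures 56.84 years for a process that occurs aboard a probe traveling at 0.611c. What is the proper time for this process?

Dilated time Δt = 56.84 years
γ = 1/√(1 - 0.611²) = 1.263
Δt₀ = Δt/γ = 56.84/1.263 = 45.00 years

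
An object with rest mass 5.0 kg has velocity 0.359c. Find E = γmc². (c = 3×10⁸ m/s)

γ = 1/√(1 - 0.359²) = 1.0714
mc² = 5.0 × (3×10⁸)² = 4.500×10¹⁷ J
E = γmc² = 1.0714 × 4.500×10¹⁷ = 4.821×10¹⁷ J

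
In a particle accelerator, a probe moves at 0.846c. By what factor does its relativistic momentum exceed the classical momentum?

p_rel = γmv, p_class = mv
Ratio = γ = 1/√(1 - 0.846²)
= 1/√(0.284284) = 1.876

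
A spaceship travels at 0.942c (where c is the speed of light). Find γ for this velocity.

v/c = 0.942, so (v/c)² = 0.887364
1 - (v/c)² = 0.112636
γ = 1/√(0.112636) = 2.980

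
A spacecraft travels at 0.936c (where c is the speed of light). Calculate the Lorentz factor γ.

v/c = 0.936, so (v/c)² = 0.876096
1 - (v/c)² = 0.123904
γ = 1/√(0.123904) = 2.841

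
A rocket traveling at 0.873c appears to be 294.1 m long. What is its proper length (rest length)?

Contracted length L = 294.1 m
γ = 1/√(1 - 0.873²) = 2.0504
L₀ = γL = 2.0504 × 294.1 = 603.0 m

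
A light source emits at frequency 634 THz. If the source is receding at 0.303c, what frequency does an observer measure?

β = v/c = 0.303
(1-β)/(1+β) = 0.697/1.303 = 0.5349
Doppler factor = √(0.5349) = 0.7314
f_obs = 634 × 0.7314 = 463.7 THz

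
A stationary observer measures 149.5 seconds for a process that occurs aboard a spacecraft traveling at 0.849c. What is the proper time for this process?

Dilated time Δt = 149.5 seconds
γ = 1/√(1 - 0.849²) = 1.89253
Δt₀ = Δt/γ = 149.5/1.89253 = 78.99 seconds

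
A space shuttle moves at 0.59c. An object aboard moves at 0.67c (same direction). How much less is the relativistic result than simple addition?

Classical: u' + v = 0.67 + 0.59 = 1.26c
Relativistic: u = (0.67 + 0.59)/(1 + 0.3953) = 1.26/1.3953 = 0.9030c
Difference: 1.26 - 0.9030 = 0.3570c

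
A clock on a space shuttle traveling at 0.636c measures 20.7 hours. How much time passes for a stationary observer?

Proper time Δt₀ = 20.7 hours
γ = 1/√(1 - 0.636²) = 1.29586
Δt = γΔt₀ = 1.29586 × 20.7 = 26.82 hours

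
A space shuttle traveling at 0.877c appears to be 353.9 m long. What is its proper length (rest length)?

Contracted length L = 353.9 m
γ = 1/√(1 - 0.877²) = 2.081
L₀ = γL = 2.081 × 353.9 = 736.5 m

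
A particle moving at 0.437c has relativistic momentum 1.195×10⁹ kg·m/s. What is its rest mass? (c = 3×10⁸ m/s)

γ = 1/√(1 - 0.437²) = 1.1118
v = 0.437 × 3×10⁸ = 1.311×10⁸ m/s
m = p/(γv) = 1.195×10⁹/(1.1118 × 1.311×10⁸) = 8.199 kg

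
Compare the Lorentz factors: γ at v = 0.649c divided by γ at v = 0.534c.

γ₁ = 1/√(1 - 0.649²) = 1.314
γ₂ = 1/√(1 - 0.534²) = 1.183
γ₁/γ₂ = 1.314/1.183 = 1.111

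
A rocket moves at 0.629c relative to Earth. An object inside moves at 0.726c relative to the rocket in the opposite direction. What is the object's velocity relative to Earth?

Object's velocity in rocket frame is u' = -0.726c
u = (u' + v)/(1 + u'v/c²) = (v - 0.726)/(1 - 0.726·v/c²)
Numerator: 0.629 - 0.726 = -0.097
Denominator: 1 - 0.456654 = 0.543346
u = -0.097/0.543346 = -0.1785c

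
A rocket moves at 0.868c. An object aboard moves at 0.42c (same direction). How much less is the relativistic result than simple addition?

Classical: u' + v = 0.42 + 0.868 = 1.288c
Relativistic: u = (0.42 + 0.868)/(1 + 0.36456) = 1.288/1.36456 = 0.9439c
Difference: 1.288 - 0.9439 = 0.3441c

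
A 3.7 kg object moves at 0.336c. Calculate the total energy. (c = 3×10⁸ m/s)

γ = 1/√(1 - 0.336²) = 1.062
mc² = 3.7 × (3×10⁸)² = 3.330×10¹⁷ J
E = γmc² = 1.062 × 3.330×10¹⁷ = 3.536×10¹⁷ J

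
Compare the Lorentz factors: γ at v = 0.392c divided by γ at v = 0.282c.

γ₁ = 1/√(1 - 0.392²) = 1.087
γ₂ = 1/√(1 - 0.282²) = 1.042
γ₁/γ₂ = 1.087/1.042 = 1.043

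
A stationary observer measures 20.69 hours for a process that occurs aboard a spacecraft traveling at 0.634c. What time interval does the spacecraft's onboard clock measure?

Dilated time Δt = 20.69 hours
γ = 1/√(1 - 0.634²) = 1.293
Δt₀ = Δt/γ = 20.69/1.293 = 16.00 hours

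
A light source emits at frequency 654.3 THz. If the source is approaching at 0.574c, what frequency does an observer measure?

β = v/c = 0.574
(1+β)/(1-β) = 1.574/0.426 = 3.695
Doppler factor = √(3.695) = 1.922
f_obs = 654.3 × 1.922 = 1258 THz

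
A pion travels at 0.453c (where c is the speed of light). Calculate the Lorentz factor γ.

v/c = 0.453, so (v/c)² = 0.205209
1 - (v/c)² = 0.794791
γ = 1/√(0.794791) = 1.122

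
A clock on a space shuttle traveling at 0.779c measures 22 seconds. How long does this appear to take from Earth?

Proper time Δt₀ = 22 seconds
γ = 1/√(1 - 0.779²) = 1.595
Δt = γΔt₀ = 1.595 × 22 = 35.09 seconds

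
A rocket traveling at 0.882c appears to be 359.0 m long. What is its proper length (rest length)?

Contracted length L = 359.0 m
γ = 1/√(1 - 0.882²) = 2.122
L₀ = γL = 2.122 × 359.0 = 761.8 m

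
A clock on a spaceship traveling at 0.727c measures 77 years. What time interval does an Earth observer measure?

Proper time Δt₀ = 77 years
γ = 1/√(1 - 0.727²) = 1.456
Δt = γΔt₀ = 1.456 × 77 = 112.1 years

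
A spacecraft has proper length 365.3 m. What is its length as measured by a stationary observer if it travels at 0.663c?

Proper length L₀ = 365.3 m
γ = 1/√(1 - 0.663²) = 1.3358
L = L₀/γ = 365.3/1.3358 = 273.5 m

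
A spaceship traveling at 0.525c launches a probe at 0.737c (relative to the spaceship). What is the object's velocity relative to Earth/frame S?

u = (u' + v)/(1 + u'v/c²)
Numerator: 0.737 + 0.525 = 1.262
Denominator: 1 + 0.386925 = 1.386925
u = 1.262/1.386925 = 0.9099c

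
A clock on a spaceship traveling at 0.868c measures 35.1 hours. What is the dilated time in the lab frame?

Proper time Δt₀ = 35.1 hours
γ = 1/√(1 - 0.868²) = 2.014
Δt = γΔt₀ = 2.014 × 35.1 = 70.69 hours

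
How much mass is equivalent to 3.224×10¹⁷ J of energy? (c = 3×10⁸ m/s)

From E = mc², we get m = E/c²
c² = (3×10⁸)² = 9×10¹⁶ m²/s²
m = 3.224×10¹⁷ / 9×10¹⁶ = 3.582 kg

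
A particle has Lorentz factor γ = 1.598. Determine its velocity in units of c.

From γ = 1/√(1 - v²/c²):
1/γ² = 1/1.598² = 0.3916
v²/c² = 1 - 0.3916 = 0.6084
v/c = √(0.6084) = 0.7800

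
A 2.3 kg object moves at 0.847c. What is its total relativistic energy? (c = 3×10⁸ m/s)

γ = 1/√(1 - 0.847²) = 1.881
mc² = 2.3 × (3×10⁸)² = 2.070×10¹⁷ J
E = γmc² = 1.881 × 2.070×10¹⁷ = 3.894×10¹⁷ J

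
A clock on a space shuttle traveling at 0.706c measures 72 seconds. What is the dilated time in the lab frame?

Proper time Δt₀ = 72 seconds
γ = 1/√(1 - 0.706²) = 1.412
Δt = γΔt₀ = 1.412 × 72 = 101.7 seconds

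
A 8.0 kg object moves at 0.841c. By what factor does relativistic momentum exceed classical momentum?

p_rel = γmv, p_class = mv
Ratio = γ = 1/√(1 - 0.841²) = 1.848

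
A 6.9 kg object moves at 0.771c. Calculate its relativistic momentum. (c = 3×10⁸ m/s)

γ = 1/√(1 - 0.771²) = 1.570
v = 0.771 × 3×10⁸ = 2.313×10⁸ m/s
p = γmv = 1.570 × 6.9 × 2.313×10⁸ = 2.506×10⁹ kg·m/s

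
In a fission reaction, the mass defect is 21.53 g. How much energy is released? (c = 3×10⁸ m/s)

Convert mass defect: Δm = 21.53 g = 0.02153 kg
E = Δm·c² = 0.02153 × (3×10⁸)²
= 0.02153 × 9×10¹⁶ = 1.938×10¹⁵ J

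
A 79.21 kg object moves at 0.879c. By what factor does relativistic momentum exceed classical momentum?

p_rel = γmv, p_class = mv
Ratio = γ = 1/√(1 - 0.879²) = 2.097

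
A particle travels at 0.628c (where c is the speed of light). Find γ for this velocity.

v/c = 0.628, so (v/c)² = 0.394384
1 - (v/c)² = 0.605616
γ = 1/√(0.605616) = 1.285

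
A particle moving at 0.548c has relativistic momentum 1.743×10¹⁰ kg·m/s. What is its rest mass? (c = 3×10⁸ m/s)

γ = 1/√(1 - 0.548²) = 1.195488
v = 0.548 × 3×10⁸ = 1.644×10⁸ m/s
m = p/(γv) = 1.743×10¹⁰/(1.195488 × 1.644×10⁸) = 88.69 kg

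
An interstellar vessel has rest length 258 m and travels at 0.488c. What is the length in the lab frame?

Proper length L₀ = 258 m
γ = 1/√(1 - 0.488²) = 1.1457
L = L₀/γ = 258/1.1457 = 225.2 m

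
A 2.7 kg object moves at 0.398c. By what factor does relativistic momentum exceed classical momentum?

p_rel = γmv, p_class = mv
Ratio = γ = 1/√(1 - 0.398²) = 1.090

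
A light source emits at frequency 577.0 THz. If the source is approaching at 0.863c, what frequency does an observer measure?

β = v/c = 0.863
(1+β)/(1-β) = 1.863/0.137 = 13.60
Doppler factor = √(13.60) = 3.688
f_obs = 577.0 × 3.688 = 2128 THz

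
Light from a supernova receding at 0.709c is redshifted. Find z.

β = 0.709
(1+β)/(1-β) = 1.709/0.291 = 5.873
√(5.873) = 2.423
z = 2.423 - 1 = 1.423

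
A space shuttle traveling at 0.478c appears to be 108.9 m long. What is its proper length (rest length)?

Contracted length L = 108.9 m
γ = 1/√(1 - 0.478²) = 1.1385
L₀ = γL = 1.1385 × 108.9 = 124.0 m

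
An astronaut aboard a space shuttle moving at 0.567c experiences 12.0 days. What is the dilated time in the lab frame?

Proper time Δt₀ = 12.0 days
γ = 1/√(1 - 0.567²) = 1.214
Δt = γΔt₀ = 1.214 × 12.0 = 14.57 days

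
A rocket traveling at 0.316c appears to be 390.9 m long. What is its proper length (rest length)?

Contracted length L = 390.9 m
γ = 1/√(1 - 0.316²) = 1.054
L₀ = γL = 1.054 × 390.9 = 412.0 m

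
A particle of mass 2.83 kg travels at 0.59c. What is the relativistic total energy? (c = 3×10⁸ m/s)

γ = 1/√(1 - 0.59²) = 1.23854
mc² = 2.83 × (3×10⁸)² = 2.547×10¹⁷ J
E = γmc² = 1.23854 × 2.547×10¹⁷ = 3.155×10¹⁷ J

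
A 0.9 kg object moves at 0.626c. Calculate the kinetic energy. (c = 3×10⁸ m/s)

γ = 1/√(1 - 0.626²) = 1.2823
γ - 1 = 0.2823
KE = (γ-1)mc² = 0.2823 × 0.9 × (3×10⁸)² = 2.287×10¹⁶ J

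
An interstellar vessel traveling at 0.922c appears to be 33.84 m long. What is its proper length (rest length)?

Contracted length L = 33.84 m
γ = 1/√(1 - 0.922²) = 2.5827
L₀ = γL = 2.5827 × 33.84 = 87.40 m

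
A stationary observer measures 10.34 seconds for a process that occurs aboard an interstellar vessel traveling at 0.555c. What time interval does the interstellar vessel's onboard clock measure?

Dilated time Δt = 10.34 seconds
γ = 1/√(1 - 0.555²) = 1.20214
Δt₀ = Δt/γ = 10.34/1.20214 = 8.601 seconds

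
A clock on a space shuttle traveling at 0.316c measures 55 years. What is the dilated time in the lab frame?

Proper time Δt₀ = 55 years
γ = 1/√(1 - 0.316²) = 1.054
Δt = γΔt₀ = 1.054 × 55 = 57.97 years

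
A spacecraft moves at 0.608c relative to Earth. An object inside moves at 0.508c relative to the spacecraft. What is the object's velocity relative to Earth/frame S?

u = (u' + v)/(1 + u'v/c²)
Numerator: 0.508 + 0.608 = 1.116
Denominator: 1 + 0.308864 = 1.308864
u = 1.116/1.308864 = 0.8526c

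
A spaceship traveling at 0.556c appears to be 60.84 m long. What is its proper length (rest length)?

Contracted length L = 60.84 m
γ = 1/√(1 - 0.556²) = 1.2031
L₀ = γL = 1.2031 × 60.84 = 73.20 m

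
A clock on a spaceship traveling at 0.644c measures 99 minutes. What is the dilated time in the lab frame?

Proper time Δt₀ = 99 minutes
γ = 1/√(1 - 0.644²) = 1.307
Δt = γΔt₀ = 1.307 × 99 = 129.4 minutes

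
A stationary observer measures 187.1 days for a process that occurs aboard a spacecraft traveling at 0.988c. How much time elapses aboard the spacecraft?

Dilated time Δt = 187.1 days
γ = 1/√(1 - 0.988²) = 6.474
Δt₀ = Δt/γ = 187.1/6.474 = 28.90 days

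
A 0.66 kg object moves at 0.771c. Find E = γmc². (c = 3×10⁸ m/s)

γ = 1/√(1 - 0.771²) = 1.57027
mc² = 0.66 × (3×10⁸)² = 5.940×10¹⁶ J
E = γmc² = 1.57027 × 5.940×10¹⁶ = 9.327×10¹⁶ J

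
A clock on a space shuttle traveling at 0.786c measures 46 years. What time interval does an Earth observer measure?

Proper time Δt₀ = 46 years
γ = 1/√(1 - 0.786²) = 1.6175
Δt = γΔt₀ = 1.6175 × 46 = 74.41 years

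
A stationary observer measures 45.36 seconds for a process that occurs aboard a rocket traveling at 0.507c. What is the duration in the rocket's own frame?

Dilated time Δt = 45.36 seconds
γ = 1/√(1 - 0.507²) = 1.160
Δt₀ = Δt/γ = 45.36/1.160 = 39.10 seconds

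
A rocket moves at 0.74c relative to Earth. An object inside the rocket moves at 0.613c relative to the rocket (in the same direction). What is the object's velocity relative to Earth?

u = (u' + v)/(1 + u'v/c²)
Numerator: 0.613 + 0.74 = 1.353
Denominator: 1 + 0.45362 = 1.45362
u = 1.353/1.45362 = 0.9308c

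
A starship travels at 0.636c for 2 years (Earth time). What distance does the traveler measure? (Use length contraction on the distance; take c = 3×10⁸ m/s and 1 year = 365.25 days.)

Earth distance: d = v × t = 0.636c × 2 yr = 1.20424×10¹⁶ m
γ = 1.29586
d' = d/γ = 1.20424×10¹⁶/1.29586 = 9.293×10¹⁵ m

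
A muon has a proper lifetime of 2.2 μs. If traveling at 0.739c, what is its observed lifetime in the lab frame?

Proper lifetime τ₀ = 2.2 μs
γ = 1/√(1 - 0.739²) = 1.48433
τ = γτ₀ = 1.48433 × 2.2 μs = 3.266 μs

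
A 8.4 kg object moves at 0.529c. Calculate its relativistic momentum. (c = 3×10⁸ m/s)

γ = 1/√(1 - 0.529²) = 1.1784
v = 0.529 × 3×10⁸ = 1.587×10⁸ m/s
p = γmv = 1.1784 × 8.4 × 1.587×10⁸ = 1.571×10⁹ kg·m/s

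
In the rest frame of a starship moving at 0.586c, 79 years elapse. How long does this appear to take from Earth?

Proper time Δt₀ = 79 years
γ = 1/√(1 - 0.586²) = 1.234
Δt = γΔt₀ = 1.234 × 79 = 97.49 years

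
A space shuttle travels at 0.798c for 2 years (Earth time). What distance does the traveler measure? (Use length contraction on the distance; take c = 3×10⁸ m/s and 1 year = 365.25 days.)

Earth distance: d = v × t = 0.798c × 2 yr = 1.5110×10¹⁶ m
γ = 1.6593
d' = d/γ = 1.5110×10¹⁶/1.6593 = 9.106×10¹⁵ m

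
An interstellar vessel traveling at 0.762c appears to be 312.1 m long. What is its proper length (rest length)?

Contracted length L = 312.1 m
γ = 1/√(1 - 0.762²) = 1.54422
L₀ = γL = 1.54422 × 312.1 = 482.0 m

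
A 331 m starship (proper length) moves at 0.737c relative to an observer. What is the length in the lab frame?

Proper length L₀ = 331 m
γ = 1/√(1 - 0.737²) = 1.4795
L = L₀/γ = 331/1.4795 = 223.7 m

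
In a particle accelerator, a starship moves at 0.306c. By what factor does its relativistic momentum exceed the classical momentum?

p_rel = γmv, p_class = mv
Ratio = γ = 1/√(1 - 0.306²)
= 1/√(0.906364) = 1.050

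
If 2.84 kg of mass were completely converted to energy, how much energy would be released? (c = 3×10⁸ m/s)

Using E = mc²:
c² = (3×10⁸)² = 9×10¹⁶ m²/s²
E = 2.84 × 9×10¹⁶ = 2.556×10¹⁷ J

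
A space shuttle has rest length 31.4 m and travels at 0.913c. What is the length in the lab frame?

Proper length L₀ = 31.4 m
γ = 1/√(1 - 0.913²) = 2.451
L = L₀/γ = 31.4/2.451 = 12.81 m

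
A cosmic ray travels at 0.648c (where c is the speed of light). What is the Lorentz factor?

v/c = 0.648, so (v/c)² = 0.419904
1 - (v/c)² = 0.580096
γ = 1/√(0.580096) = 1.313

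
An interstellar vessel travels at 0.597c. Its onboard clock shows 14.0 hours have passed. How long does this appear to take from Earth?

Proper time Δt₀ = 14.0 hours
γ = 1/√(1 - 0.597²) = 1.2465
Δt = γΔt₀ = 1.2465 × 14.0 = 17.45 hours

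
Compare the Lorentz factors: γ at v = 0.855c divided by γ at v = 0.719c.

γ₁ = 1/√(1 - 0.855²) = 1.928
γ₂ = 1/√(1 - 0.719²) = 1.439
γ₁/γ₂ = 1.928/1.439 = 1.340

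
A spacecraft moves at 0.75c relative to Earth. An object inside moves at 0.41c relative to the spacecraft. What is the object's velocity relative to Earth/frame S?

u = (u' + v)/(1 + u'v/c²)
Numerator: 0.41 + 0.75 = 1.16
Denominator: 1 + 0.3075 = 1.3075
u = 1.16/1.3075 = 0.8872c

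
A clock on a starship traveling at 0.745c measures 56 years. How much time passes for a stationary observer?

Proper time Δt₀ = 56 years
γ = 1/√(1 - 0.745²) = 1.4991
Δt = γΔt₀ = 1.4991 × 56 = 83.95 years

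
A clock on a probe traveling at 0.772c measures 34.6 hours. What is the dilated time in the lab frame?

Proper time Δt₀ = 34.6 hours
γ = 1/√(1 - 0.772²) = 1.573
Δt = γΔt₀ = 1.573 × 34.6 = 54.43 hours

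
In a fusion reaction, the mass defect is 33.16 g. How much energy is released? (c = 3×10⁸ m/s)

Convert mass defect: Δm = 33.16 g = 0.03316 kg
E = Δm·c² = 0.03316 × (3×10⁸)²
= 0.03316 × 9×10¹⁶ = 2.984×10¹⁵ J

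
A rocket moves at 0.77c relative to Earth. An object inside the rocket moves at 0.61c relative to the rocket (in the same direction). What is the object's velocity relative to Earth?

u = (u' + v)/(1 + u'v/c²)
Numerator: 0.61 + 0.77 = 1.38
Denominator: 1 + 0.4697 = 1.4697
u = 1.38/1.4697 = 0.9390c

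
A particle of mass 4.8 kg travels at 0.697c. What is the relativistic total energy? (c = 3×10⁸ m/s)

γ = 1/√(1 - 0.697²) = 1.3946
mc² = 4.8 × (3×10⁸)² = 4.320×10¹⁷ J
E = γmc² = 1.3946 × 4.320×10¹⁷ = 6.025×10¹⁷ J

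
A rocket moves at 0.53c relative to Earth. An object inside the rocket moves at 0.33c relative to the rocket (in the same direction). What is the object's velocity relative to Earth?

u = (u' + v)/(1 + u'v/c²)
Numerator: 0.33 + 0.53 = 0.86
Denominator: 1 + 0.1749 = 1.1749
u = 0.86/1.1749 = 0.7320c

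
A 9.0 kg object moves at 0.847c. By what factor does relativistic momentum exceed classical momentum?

p_rel = γmv, p_class = mv
Ratio = γ = 1/√(1 - 0.847²) = 1.881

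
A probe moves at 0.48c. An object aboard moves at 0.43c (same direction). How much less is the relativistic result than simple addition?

Classical: u' + v = 0.43 + 0.48 = 0.91c
Relativistic: u = (0.43 + 0.48)/(1 + 0.2064) = 0.91/1.2064 = 0.7543c
Difference: 0.91 - 0.7543 = 0.1557c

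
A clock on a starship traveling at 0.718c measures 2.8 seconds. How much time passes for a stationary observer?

Proper time Δt₀ = 2.8 seconds
γ = 1/√(1 - 0.718²) = 1.4367
Δt = γΔt₀ = 1.4367 × 2.8 = 4.023 seconds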